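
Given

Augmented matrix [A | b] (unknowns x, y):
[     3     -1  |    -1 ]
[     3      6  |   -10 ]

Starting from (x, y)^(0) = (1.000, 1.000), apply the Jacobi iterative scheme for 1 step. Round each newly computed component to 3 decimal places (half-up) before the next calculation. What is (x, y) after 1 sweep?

(0.000, -2.167)

Iteration 1:
  x = (-1 - (-1)·1.000) / (3) = 0.000
  y = (-10 - (3)·1.000) / (6) = -2.167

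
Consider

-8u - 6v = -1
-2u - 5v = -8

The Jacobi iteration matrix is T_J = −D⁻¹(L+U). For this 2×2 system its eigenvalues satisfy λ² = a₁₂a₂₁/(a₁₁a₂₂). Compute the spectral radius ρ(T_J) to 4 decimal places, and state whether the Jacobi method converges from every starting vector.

0.5477

a₁₂a₂₁/(a₁₁a₂₂) = (-6)·(-2) / ((-8)·(-5)) = 0.300000
ρ = √|0.300000| = √0.300000 = 0.5477
ρ < 1, so Jacobi converges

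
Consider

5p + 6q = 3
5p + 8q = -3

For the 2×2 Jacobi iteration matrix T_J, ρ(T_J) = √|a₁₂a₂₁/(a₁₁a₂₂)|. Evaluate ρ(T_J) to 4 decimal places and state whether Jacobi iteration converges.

a₁₂a₂₁/(a₁₁a₂₂) = (6)·(5) / ((5)·(8)) = 0.750000
ρ = √|0.750000| = √0.750000 = 0.8660
ρ < 1, so Jacobi converges

0.8660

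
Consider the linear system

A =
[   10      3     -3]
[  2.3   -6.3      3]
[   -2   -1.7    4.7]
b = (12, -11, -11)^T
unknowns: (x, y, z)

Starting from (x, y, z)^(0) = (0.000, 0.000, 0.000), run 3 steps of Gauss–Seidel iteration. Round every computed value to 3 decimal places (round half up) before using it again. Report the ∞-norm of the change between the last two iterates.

0.328

Iteration 1:
  x = (12 - (3)·0.000 - (-3)·0.000) / (10) = 1.200
  y = (-11 - (2.3)·1.200 - (3)·0.000) / (-6.3) = 2.184
  z = (-11 - (-2)·1.200 - (-1.7)·2.184) / (4.7) = -1.040
Iteration 2:
  x = (12 - (3)·2.184 - (-3)·-1.040) / (10) = 0.233
  y = (-11 - (2.3)·0.233 - (3)·-1.040) / (-6.3) = 1.336
  z = (-11 - (-2)·0.233 - (-1.7)·1.336) / (4.7) = -1.758
Iteration 3:
  x = (12 - (3)·1.336 - (-3)·-1.758) / (10) = 0.272
  y = (-11 - (2.3)·0.272 - (3)·-1.758) / (-6.3) = 1.008
  z = (-11 - (-2)·0.272 - (-1.7)·1.008) / (4.7) = -1.860
Change: (0.039, -0.328, -0.102) → max |·| = 0.328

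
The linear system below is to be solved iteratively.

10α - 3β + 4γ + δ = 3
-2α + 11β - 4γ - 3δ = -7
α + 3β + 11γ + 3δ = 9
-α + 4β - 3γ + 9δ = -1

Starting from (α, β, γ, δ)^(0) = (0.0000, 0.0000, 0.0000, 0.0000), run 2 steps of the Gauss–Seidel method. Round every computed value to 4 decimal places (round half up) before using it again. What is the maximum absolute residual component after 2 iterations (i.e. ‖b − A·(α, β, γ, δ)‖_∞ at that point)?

Iteration 1:
  α = (3 - (-3)·0.0000 - (4)·0.0000 - (1)·0.0000) / (10) = 0.3000
  β = (-7 - (-2)·0.3000 - (-4)·0.0000 - (-3)·0.0000) / (11) = -0.5818
  γ = (9 - (1)·0.3000 - (3)·-0.5818 - (3)·0.0000) / (11) = 0.9496
  δ = (-1 - (-1)·0.3000 - (4)·-0.5818 - (-3)·0.9496) / (9) = 0.4973
Iteration 2:
  α = (3 - (-3)·-0.5818 - (4)·0.9496 - (1)·0.4973) / (10) = -0.3041
  β = (-7 - (-2)·-0.3041 - (-4)·0.9496 - (-3)·0.4973) / (11) = -0.2107
  γ = (9 - (1)·-0.3041 - (3)·-0.2107 - (3)·0.4973) / (11) = 0.7677
  δ = (-1 - (-1)·-0.3041 - (4)·-0.2107 - (-3)·0.7677) / (9) = 0.2046
Residual b − A·x = (2.1335, -1.6059, 0.8777, 0.0004); ∞-norm = 2.1335

2.1335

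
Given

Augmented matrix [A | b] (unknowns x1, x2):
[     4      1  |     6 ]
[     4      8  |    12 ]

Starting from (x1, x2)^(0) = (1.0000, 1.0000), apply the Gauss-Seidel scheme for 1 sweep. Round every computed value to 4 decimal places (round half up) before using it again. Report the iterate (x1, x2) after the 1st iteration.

Iteration 1:
  x1 = (6 - (1)·1.0000) / (4) = 1.2500
  x2 = (12 - (4)·1.2500) / (8) = 0.8750

(1.2500, 0.8750)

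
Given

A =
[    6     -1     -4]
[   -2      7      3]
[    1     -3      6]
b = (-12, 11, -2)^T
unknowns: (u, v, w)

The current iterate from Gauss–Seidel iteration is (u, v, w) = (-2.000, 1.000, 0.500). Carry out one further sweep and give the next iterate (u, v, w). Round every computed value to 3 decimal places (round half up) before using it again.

One sweep:
  u = (-12 - (-1)·1.000 - (-4)·0.500) / (6) = -1.500
  v = (11 - (-2)·-1.500 - (3)·0.500) / (7) = 0.929
  w = (-2 - (1)·-1.500 - (-3)·0.929) / (6) = 0.381

(-1.500, 0.929, 0.381)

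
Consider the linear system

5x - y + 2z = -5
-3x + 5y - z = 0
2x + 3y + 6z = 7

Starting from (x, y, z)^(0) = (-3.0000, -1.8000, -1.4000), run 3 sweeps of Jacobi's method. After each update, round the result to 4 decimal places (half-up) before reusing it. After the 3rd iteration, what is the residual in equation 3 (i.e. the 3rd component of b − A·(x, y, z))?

Iteration 1:
  x = (-5 - (-1)·-1.8000 - (2)·-1.4000) / (5) = -0.8000
  y = (0 - (-3)·-3.0000 - (-1)·-1.4000) / (5) = -2.0800
  z = (7 - (2)·-3.0000 - (3)·-1.8000) / (6) = 3.0667
Iteration 2:
  x = (-5 - (-1)·-2.0800 - (2)·3.0667) / (5) = -2.6427
  y = (0 - (-3)·-0.8000 - (-1)·3.0667) / (5) = 0.1333
  z = (7 - (2)·-0.8000 - (3)·-2.0800) / (6) = 2.4733
Iteration 3:
  x = (-5 - (-1)·0.1333 - (2)·2.4733) / (5) = -1.9627
  y = (0 - (-3)·-2.6427 - (-1)·2.4733) / (5) = -1.0910
  z = (7 - (2)·-2.6427 - (3)·0.1333) / (6) = 1.9809
Residual b − A·x = (-0.2393, 1.5478, 2.3130)

2.3130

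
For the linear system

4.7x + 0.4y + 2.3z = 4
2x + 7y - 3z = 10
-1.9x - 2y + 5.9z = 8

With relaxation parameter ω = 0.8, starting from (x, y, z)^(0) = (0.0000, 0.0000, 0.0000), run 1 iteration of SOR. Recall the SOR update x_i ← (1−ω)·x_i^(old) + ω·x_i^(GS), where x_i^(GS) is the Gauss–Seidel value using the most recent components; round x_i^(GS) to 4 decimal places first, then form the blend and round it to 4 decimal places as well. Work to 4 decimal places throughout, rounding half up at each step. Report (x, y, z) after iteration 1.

(0.6809, 0.9872, 1.5278)

Iteration 1:
  x: GS value = (4 - (0.4)·0.0000 - (2.3)·0.0000) / (4.7) = 0.8511;  x ← (1−ω)·0.0000 + ω·0.8511 = 0.6809
  y: GS value = (10 - (2)·0.6809 - (-3)·0.0000) / (7) = 1.2340;  y ← (1−ω)·0.0000 + ω·1.2340 = 0.9872
  z: GS value = (8 - (-1.9)·0.6809 - (-2)·0.9872) / (5.9) = 1.9098;  z ← (1−ω)·0.0000 + ω·1.9098 = 1.5278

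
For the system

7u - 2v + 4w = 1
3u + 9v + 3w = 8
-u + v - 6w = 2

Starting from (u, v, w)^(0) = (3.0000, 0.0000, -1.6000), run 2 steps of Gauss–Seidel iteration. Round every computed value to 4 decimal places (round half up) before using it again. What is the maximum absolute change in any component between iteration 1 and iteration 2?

Iteration 1:
  u = (1 - (-2)·0.0000 - (4)·-1.6000) / (7) = 1.0571
  v = (8 - (3)·1.0571 - (3)·-1.6000) / (9) = 1.0699
  w = (2 - (-1)·1.0571 - (1)·1.0699) / (-6) = -0.3312
Iteration 2:
  u = (1 - (-2)·1.0699 - (4)·-0.3312) / (7) = 0.6378
  v = (8 - (3)·0.6378 - (3)·-0.3312) / (9) = 0.7867
  w = (2 - (-1)·0.6378 - (1)·0.7867) / (-6) = -0.3085
Change: (-0.4193, -0.2832, 0.0227) → max |·| = 0.4193

0.4193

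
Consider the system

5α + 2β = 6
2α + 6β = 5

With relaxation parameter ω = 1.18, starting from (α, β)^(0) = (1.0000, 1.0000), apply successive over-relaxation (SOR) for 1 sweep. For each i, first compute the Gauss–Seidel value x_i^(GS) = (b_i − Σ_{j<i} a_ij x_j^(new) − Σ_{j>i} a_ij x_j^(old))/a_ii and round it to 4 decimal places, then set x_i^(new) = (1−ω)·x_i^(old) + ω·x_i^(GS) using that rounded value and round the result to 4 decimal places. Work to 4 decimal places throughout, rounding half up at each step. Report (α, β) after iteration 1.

(0.7640, 0.5029)

Iteration 1:
  α: GS value = (6 - (2)·1.0000) / (5) = 0.8000;  α ← (1−ω)·1.0000 + ω·0.8000 = 0.7640
  β: GS value = (5 - (2)·0.7640) / (6) = 0.5787;  β ← (1−ω)·1.0000 + ω·0.5787 = 0.5029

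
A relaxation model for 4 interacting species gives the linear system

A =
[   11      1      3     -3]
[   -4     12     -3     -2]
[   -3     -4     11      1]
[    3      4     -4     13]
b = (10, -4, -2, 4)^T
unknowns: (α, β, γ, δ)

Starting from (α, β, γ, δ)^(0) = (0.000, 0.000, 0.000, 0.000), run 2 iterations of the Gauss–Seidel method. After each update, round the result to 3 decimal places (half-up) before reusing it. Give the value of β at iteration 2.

0.011

Iteration 1:
  α = (10 - (1)·0.000 - (3)·0.000 - (-3)·0.000) / (11) = 0.909
  β = (-4 - (-4)·0.909 - (-3)·0.000 - (-2)·0.000) / (12) = -0.030
  γ = (-2 - (-3)·0.909 - (-4)·-0.030 - (1)·0.000) / (11) = 0.055
  δ = (4 - (3)·0.909 - (4)·-0.030 - (-4)·0.055) / (13) = 0.124
Iteration 2:
  α = (10 - (1)·-0.030 - (3)·0.055 - (-3)·0.124) / (11) = 0.931
  β = (-4 - (-4)·0.931 - (-3)·0.055 - (-2)·0.124) / (12) = 0.011
  γ = (-2 - (-3)·0.931 - (-4)·0.011 - (1)·0.124) / (11) = 0.065
  δ = (4 - (3)·0.931 - (4)·0.011 - (-4)·0.065) / (13) = 0.109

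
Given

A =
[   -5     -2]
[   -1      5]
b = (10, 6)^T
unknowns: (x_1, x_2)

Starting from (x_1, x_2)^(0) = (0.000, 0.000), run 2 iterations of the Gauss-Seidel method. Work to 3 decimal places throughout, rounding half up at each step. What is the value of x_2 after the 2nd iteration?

0.736

Iteration 1:
  x_1 = (10 - (-2)·0.000) / (-5) = -2.000
  x_2 = (6 - (-1)·-2.000) / (5) = 0.800
Iteration 2:
  x_1 = (10 - (-2)·0.800) / (-5) = -2.320
  x_2 = (6 - (-1)·-2.320) / (5) = 0.736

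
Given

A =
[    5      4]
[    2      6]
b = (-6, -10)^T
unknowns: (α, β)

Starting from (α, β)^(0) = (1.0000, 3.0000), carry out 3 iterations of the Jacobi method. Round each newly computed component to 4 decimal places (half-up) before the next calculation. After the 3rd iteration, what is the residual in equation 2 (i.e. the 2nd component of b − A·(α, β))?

2.4532

Iteration 1:
  α = (-6 - (4)·3.0000) / (5) = -3.6000
  β = (-10 - (2)·1.0000) / (6) = -2.0000
Iteration 2:
  α = (-6 - (4)·-2.0000) / (5) = 0.4000
  β = (-10 - (2)·-3.6000) / (6) = -0.4667
Iteration 3:
  α = (-6 - (4)·-0.4667) / (5) = -0.8266
  β = (-10 - (2)·0.4000) / (6) = -1.8000
Residual b − A·x = (5.3330, 2.4532)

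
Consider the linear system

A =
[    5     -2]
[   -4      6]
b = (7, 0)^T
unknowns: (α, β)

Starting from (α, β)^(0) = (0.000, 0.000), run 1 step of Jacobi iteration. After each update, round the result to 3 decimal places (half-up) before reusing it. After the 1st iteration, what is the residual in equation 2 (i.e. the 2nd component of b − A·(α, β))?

Iteration 1:
  α = (7 - (-2)·0.000) / (5) = 1.400
  β = (0 - (-4)·0.000) / (6) = 0.000
Residual b − A·x = (0.000, 5.600)

5.600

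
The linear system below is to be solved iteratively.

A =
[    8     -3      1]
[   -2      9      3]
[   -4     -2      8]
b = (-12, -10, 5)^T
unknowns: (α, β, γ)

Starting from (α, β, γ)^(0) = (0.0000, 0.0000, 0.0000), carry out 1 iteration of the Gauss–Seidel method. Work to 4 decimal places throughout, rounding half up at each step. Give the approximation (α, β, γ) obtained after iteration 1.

(-1.5000, -1.4444, -0.4861)

Iteration 1:
  α = (-12 - (-3)·0.0000 - (1)·0.0000) / (8) = -1.5000
  β = (-10 - (-2)·-1.5000 - (3)·0.0000) / (9) = -1.4444
  γ = (5 - (-4)·-1.5000 - (-2)·-1.4444) / (8) = -0.4861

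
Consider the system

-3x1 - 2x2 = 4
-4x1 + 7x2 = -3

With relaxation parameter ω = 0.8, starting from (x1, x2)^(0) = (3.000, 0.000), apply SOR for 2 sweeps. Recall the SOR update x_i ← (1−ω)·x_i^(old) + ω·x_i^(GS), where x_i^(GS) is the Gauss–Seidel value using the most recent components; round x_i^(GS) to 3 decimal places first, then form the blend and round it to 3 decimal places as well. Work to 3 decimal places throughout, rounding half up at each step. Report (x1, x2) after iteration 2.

Iteration 1:
  x1: GS value = (4 - (-2)·0.000) / (-3) = -1.333;  x1 ← (1−ω)·3.000 + ω·-1.333 = -0.466
  x2: GS value = (-3 - (-4)·-0.466) / (7) = -0.695;  x2 ← (1−ω)·0.000 + ω·-0.695 = -0.556
Iteration 2:
  x1: GS value = (4 - (-2)·-0.556) / (-3) = -0.963;  x1 ← (1−ω)·-0.466 + ω·-0.963 = -0.864
  x2: GS value = (-3 - (-4)·-0.864) / (7) = -0.922;  x2 ← (1−ω)·-0.556 + ω·-0.922 = -0.849

(-0.864, -0.849)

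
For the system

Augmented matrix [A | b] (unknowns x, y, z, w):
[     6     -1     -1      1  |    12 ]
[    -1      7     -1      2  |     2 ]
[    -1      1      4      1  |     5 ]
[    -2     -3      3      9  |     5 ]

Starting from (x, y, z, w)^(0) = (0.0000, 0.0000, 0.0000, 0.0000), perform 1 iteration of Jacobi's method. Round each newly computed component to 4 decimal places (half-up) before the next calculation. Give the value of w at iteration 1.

0.5556

Iteration 1:
  x = (12 - (-1)·0.0000 - (-1)·0.0000 - (1)·0.0000) / (6) = 2.0000
  y = (2 - (-1)·0.0000 - (-1)·0.0000 - (2)·0.0000) / (7) = 0.2857
  z = (5 - (-1)·0.0000 - (1)·0.0000 - (1)·0.0000) / (4) = 1.2500
  w = (5 - (-2)·0.0000 - (-3)·0.0000 - (3)·0.0000) / (9) = 0.5556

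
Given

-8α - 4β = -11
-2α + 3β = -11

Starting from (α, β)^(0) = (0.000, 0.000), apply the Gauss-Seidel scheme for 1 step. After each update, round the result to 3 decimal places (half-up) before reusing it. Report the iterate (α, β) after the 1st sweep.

(1.375, -2.750)

Iteration 1:
  α = (-11 - (-4)·0.000) / (-8) = 1.375
  β = (-11 - (-2)·1.375) / (3) = -2.750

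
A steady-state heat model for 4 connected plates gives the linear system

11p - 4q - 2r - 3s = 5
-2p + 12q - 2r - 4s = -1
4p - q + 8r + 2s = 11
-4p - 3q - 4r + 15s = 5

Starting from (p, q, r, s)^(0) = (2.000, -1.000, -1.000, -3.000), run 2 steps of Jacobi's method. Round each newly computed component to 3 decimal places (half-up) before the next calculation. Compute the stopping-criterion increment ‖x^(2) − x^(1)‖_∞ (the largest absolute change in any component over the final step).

1.321

Iteration 1:
  p = (5 - (-4)·-1.000 - (-2)·-1.000 - (-3)·-3.000) / (11) = -0.909
  q = (-1 - (-2)·2.000 - (-2)·-1.000 - (-4)·-3.000) / (12) = -0.917
  r = (11 - (4)·2.000 - (-1)·-1.000 - (2)·-3.000) / (8) = 1.000
  s = (5 - (-4)·2.000 - (-3)·-1.000 - (-4)·-1.000) / (15) = 0.400
Iteration 2:
  p = (5 - (-4)·-0.917 - (-2)·1.000 - (-3)·0.400) / (11) = 0.412
  q = (-1 - (-2)·-0.909 - (-2)·1.000 - (-4)·0.400) / (12) = 0.065
  r = (11 - (4)·-0.909 - (-1)·-0.917 - (2)·0.400) / (8) = 1.615
  s = (5 - (-4)·-0.909 - (-3)·-0.917 - (-4)·1.000) / (15) = 0.174
Change: (1.321, 0.982, 0.615, -0.226) → max |·| = 1.321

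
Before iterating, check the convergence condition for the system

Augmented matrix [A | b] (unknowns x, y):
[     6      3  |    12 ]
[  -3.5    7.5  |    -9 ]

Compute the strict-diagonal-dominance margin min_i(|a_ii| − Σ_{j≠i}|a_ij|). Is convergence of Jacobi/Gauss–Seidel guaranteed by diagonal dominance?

3

row 1: |6| − (3) = 3
row 2: |7.5| − (3.5) = 4
minimum over rows = 3 → strictly diagonally dominant (convergence guaranteed)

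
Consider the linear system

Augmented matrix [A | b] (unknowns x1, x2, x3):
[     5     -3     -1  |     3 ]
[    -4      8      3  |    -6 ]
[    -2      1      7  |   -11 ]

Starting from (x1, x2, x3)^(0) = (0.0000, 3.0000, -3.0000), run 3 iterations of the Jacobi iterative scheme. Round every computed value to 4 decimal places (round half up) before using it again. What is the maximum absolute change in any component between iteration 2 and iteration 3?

1.0210

Iteration 1:
  x1 = (3 - (-3)·3.0000 - (-1)·-3.0000) / (5) = 1.8000
  x2 = (-6 - (-4)·0.0000 - (3)·-3.0000) / (8) = 0.3750
  x3 = (-11 - (-2)·0.0000 - (1)·3.0000) / (7) = -2.0000
Iteration 2:
  x1 = (3 - (-3)·0.3750 - (-1)·-2.0000) / (5) = 0.4250
  x2 = (-6 - (-4)·1.8000 - (3)·-2.0000) / (8) = 0.9000
  x3 = (-11 - (-2)·1.8000 - (1)·0.3750) / (7) = -1.1107
Iteration 3:
  x1 = (3 - (-3)·0.9000 - (-1)·-1.1107) / (5) = 0.9179
  x2 = (-6 - (-4)·0.4250 - (3)·-1.1107) / (8) = -0.1210
  x3 = (-11 - (-2)·0.4250 - (1)·0.9000) / (7) = -1.5786
Change: (0.4929, -1.0210, -0.4679) → max |·| = 1.0210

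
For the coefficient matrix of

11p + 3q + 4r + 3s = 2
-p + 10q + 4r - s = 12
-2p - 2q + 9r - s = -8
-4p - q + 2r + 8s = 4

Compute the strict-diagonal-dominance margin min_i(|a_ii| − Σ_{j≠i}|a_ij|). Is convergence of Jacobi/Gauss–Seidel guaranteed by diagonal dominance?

1

row 1: |11| − (3+4+3) = 1
row 2: |10| − (1+4+1) = 4
row 3: |9| − (2+2+1) = 4
row 4: |8| − (4+1+2) = 1
minimum over rows = 1 → strictly diagonally dominant (convergence guaranteed)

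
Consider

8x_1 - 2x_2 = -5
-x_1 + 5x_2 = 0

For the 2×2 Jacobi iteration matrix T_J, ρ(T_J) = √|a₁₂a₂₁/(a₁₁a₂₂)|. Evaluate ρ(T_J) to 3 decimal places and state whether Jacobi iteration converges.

a₁₂a₂₁/(a₁₁a₂₂) = (-2)·(-1) / ((8)·(5)) = 0.050000
ρ = √|0.050000| = √0.050000 = 0.224
ρ < 1, so Jacobi converges

0.224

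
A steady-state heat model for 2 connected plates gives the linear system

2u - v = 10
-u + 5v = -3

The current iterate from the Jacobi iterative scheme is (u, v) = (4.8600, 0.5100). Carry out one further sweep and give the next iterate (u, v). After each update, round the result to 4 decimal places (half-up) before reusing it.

(5.2550, 0.3720)

One sweep:
  u = (10 - (-1)·0.5100) / (2) = 5.2550
  v = (-3 - (-1)·4.8600) / (5) = 0.3720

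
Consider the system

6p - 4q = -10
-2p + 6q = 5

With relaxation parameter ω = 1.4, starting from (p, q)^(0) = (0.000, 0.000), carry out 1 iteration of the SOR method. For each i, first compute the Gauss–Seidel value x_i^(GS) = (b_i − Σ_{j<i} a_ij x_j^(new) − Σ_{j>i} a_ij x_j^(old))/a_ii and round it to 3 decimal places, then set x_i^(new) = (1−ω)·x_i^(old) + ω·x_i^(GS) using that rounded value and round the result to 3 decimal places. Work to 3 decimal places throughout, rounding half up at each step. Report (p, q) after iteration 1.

Iteration 1:
  p: GS value = (-10 - (-4)·0.000) / (6) = -1.667;  p ← (1−ω)·0.000 + ω·-1.667 = -2.334
  q: GS value = (5 - (-2)·-2.334) / (6) = 0.055;  q ← (1−ω)·0.000 + ω·0.055 = 0.077

(-2.334, 0.077)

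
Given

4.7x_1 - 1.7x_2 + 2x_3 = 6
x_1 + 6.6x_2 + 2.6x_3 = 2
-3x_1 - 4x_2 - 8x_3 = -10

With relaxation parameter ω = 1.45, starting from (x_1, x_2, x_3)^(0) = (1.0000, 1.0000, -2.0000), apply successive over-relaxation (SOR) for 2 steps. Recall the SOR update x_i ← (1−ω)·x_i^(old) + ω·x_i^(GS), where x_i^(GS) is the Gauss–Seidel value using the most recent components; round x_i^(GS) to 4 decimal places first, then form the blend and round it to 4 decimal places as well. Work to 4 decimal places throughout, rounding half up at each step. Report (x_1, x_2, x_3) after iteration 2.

Iteration 1:
  x_1: GS value = (6 - (-1.7)·1.0000 - (2)·-2.0000) / (4.7) = 2.4894;  x_1 ← (1−ω)·1.0000 + ω·2.4894 = 3.1596
  x_2: GS value = (2 - (1)·3.1596 - (2.6)·-2.0000) / (6.6) = 0.6122;  x_2 ← (1−ω)·1.0000 + ω·0.6122 = 0.4377
  x_3: GS value = (-10 - (-3)·3.1596 - (-4)·0.4377) / (-8) = -0.1537;  x_3 ← (1−ω)·-2.0000 + ω·-0.1537 = 0.6771
Iteration 2:
  x_1: GS value = (6 - (-1.7)·0.4377 - (2)·0.6771) / (4.7) = 1.1468;  x_1 ← (1−ω)·3.1596 + ω·1.1468 = 0.2410
  x_2: GS value = (2 - (1)·0.2410 - (2.6)·0.6771) / (6.6) = -0.0002;  x_2 ← (1−ω)·0.4377 + ω·-0.0002 = -0.1973
  x_3: GS value = (-10 - (-3)·0.2410 - (-4)·-0.1973) / (-8) = 1.2583;  x_3 ← (1−ω)·0.6771 + ω·1.2583 = 1.5198

(0.2410, -0.1973, 1.5198)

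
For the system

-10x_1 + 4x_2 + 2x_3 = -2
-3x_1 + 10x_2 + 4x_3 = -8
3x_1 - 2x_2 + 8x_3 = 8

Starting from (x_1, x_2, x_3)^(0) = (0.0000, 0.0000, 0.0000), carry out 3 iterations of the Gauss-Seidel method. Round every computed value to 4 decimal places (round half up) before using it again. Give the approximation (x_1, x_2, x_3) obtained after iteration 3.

(-0.0901, -1.1112, 0.7560)

Iteration 1:
  x_1 = (-2 - (4)·0.0000 - (2)·0.0000) / (-10) = 0.2000
  x_2 = (-8 - (-3)·0.2000 - (4)·0.0000) / (10) = -0.7400
  x_3 = (8 - (3)·0.2000 - (-2)·-0.7400) / (8) = 0.7400
Iteration 2:
  x_1 = (-2 - (4)·-0.7400 - (2)·0.7400) / (-10) = 0.0520
  x_2 = (-8 - (-3)·0.0520 - (4)·0.7400) / (10) = -1.0804
  x_3 = (8 - (3)·0.0520 - (-2)·-1.0804) / (8) = 0.7104
Iteration 3:
  x_1 = (-2 - (4)·-1.0804 - (2)·0.7104) / (-10) = -0.0901
  x_2 = (-8 - (-3)·-0.0901 - (4)·0.7104) / (10) = -1.1112
  x_3 = (8 - (3)·-0.0901 - (-2)·-1.1112) / (8) = 0.7560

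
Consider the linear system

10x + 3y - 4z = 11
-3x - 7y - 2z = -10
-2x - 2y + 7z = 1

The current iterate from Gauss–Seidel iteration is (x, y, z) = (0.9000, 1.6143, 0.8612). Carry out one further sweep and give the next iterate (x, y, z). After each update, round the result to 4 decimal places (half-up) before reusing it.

One sweep:
  x = (11 - (3)·1.6143 - (-4)·0.8612) / (10) = 0.9602
  y = (-10 - (-3)·0.9602 - (-2)·0.8612) / (-7) = 0.7710
  z = (1 - (-2)·0.9602 - (-2)·0.7710) / (7) = 0.6375

(0.9602, 0.7710, 0.6375)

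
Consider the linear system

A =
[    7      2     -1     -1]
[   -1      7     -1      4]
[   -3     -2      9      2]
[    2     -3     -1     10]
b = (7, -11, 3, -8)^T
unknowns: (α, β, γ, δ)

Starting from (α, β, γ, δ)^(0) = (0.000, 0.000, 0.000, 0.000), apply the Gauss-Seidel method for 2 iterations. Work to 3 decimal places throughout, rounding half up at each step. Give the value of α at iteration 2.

1.259

Iteration 1:
  α = (7 - (2)·0.000 - (-1)·0.000 - (-1)·0.000) / (7) = 1.000
  β = (-11 - (-1)·1.000 - (-1)·0.000 - (4)·0.000) / (7) = -1.429
  γ = (3 - (-3)·1.000 - (-2)·-1.429 - (2)·0.000) / (9) = 0.349
  δ = (-8 - (2)·1.000 - (-3)·-1.429 - (-1)·0.349) / (10) = -1.394
Iteration 2:
  α = (7 - (2)·-1.429 - (-1)·0.349 - (-1)·-1.394) / (7) = 1.259
  β = (-11 - (-1)·1.259 - (-1)·0.349 - (4)·-1.394) / (7) = -0.545
  γ = (3 - (-3)·1.259 - (-2)·-0.545 - (2)·-1.394) / (9) = 0.942
  δ = (-8 - (2)·1.259 - (-3)·-0.545 - (-1)·0.942) / (10) = -1.121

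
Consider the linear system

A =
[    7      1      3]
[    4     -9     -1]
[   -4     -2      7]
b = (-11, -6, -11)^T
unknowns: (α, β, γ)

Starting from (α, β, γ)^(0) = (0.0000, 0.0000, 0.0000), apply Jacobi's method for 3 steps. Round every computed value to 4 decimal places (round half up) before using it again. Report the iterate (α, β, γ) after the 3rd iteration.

Iteration 1:
  α = (-11 - (1)·0.0000 - (3)·0.0000) / (7) = -1.5714
  β = (-6 - (4)·0.0000 - (-1)·0.0000) / (-9) = 0.6667
  γ = (-11 - (-4)·0.0000 - (-2)·0.0000) / (7) = -1.5714
Iteration 2:
  α = (-11 - (1)·0.6667 - (3)·-1.5714) / (7) = -0.9932
  β = (-6 - (4)·-1.5714 - (-1)·-1.5714) / (-9) = 0.1429
  γ = (-11 - (-4)·-1.5714 - (-2)·0.6667) / (7) = -2.2789
Iteration 3:
  α = (-11 - (1)·0.1429 - (3)·-2.2789) / (7) = -0.6152
  β = (-6 - (4)·-0.9932 - (-1)·-2.2789) / (-9) = 0.4785
  γ = (-11 - (-4)·-0.9932 - (-2)·0.1429) / (7) = -2.0981

(-0.6152, 0.4785, -2.0981)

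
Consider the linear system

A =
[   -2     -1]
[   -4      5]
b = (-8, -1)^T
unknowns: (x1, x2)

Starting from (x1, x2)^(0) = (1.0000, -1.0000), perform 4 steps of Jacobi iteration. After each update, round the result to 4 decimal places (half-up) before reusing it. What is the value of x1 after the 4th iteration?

2.6200

Iteration 1:
  x1 = (-8 - (-1)·-1.0000) / (-2) = 4.5000
  x2 = (-1 - (-4)·1.0000) / (5) = 0.6000
Iteration 2:
  x1 = (-8 - (-1)·0.6000) / (-2) = 3.7000
  x2 = (-1 - (-4)·4.5000) / (5) = 3.4000
Iteration 3:
  x1 = (-8 - (-1)·3.4000) / (-2) = 2.3000
  x2 = (-1 - (-4)·3.7000) / (5) = 2.7600
Iteration 4:
  x1 = (-8 - (-1)·2.7600) / (-2) = 2.6200
  x2 = (-1 - (-4)·2.3000) / (5) = 1.6400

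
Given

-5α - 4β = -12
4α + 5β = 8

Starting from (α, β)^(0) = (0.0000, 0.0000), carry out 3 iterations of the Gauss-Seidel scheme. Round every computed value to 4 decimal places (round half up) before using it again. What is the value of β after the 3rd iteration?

Iteration 1:
  α = (-12 - (-4)·0.0000) / (-5) = 2.4000
  β = (8 - (4)·2.4000) / (5) = -0.3200
Iteration 2:
  α = (-12 - (-4)·-0.3200) / (-5) = 2.6560
  β = (8 - (4)·2.6560) / (5) = -0.5248
Iteration 3:
  α = (-12 - (-4)·-0.5248) / (-5) = 2.8198
  β = (8 - (4)·2.8198) / (5) = -0.6558

-0.6558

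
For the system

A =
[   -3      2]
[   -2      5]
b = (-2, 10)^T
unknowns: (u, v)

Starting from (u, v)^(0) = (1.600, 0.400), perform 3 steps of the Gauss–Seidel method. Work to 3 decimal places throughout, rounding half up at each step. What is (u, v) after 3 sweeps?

Iteration 1:
  u = (-2 - (2)·0.400) / (-3) = 0.933
  v = (10 - (-2)·0.933) / (5) = 2.373
Iteration 2:
  u = (-2 - (2)·2.373) / (-3) = 2.249
  v = (10 - (-2)·2.249) / (5) = 2.900
Iteration 3:
  u = (-2 - (2)·2.900) / (-3) = 2.600
  v = (10 - (-2)·2.600) / (5) = 3.040

(2.600, 3.040)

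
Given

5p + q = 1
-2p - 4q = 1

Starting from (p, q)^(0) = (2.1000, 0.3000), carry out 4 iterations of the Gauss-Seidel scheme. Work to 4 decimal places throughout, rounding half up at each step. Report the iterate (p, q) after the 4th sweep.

Iteration 1:
  p = (1 - (1)·0.3000) / (5) = 0.1400
  q = (1 - (-2)·0.1400) / (-4) = -0.3200
Iteration 2:
  p = (1 - (1)·-0.3200) / (5) = 0.2640
  q = (1 - (-2)·0.2640) / (-4) = -0.3820
Iteration 3:
  p = (1 - (1)·-0.3820) / (5) = 0.2764
  q = (1 - (-2)·0.2764) / (-4) = -0.3882
Iteration 4:
  p = (1 - (1)·-0.3882) / (5) = 0.2776
  q = (1 - (-2)·0.2776) / (-4) = -0.3888

(0.2776, -0.3888)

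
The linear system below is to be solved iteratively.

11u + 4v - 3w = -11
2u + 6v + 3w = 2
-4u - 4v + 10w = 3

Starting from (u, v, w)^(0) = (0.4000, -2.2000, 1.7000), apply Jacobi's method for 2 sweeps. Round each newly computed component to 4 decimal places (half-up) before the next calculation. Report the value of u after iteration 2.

-0.8782

Iteration 1:
  u = (-11 - (4)·-2.2000 - (-3)·1.7000) / (11) = 0.2636
  v = (2 - (2)·0.4000 - (3)·1.7000) / (6) = -0.6500
  w = (3 - (-4)·0.4000 - (-4)·-2.2000) / (10) = -0.4200
Iteration 2:
  u = (-11 - (4)·-0.6500 - (-3)·-0.4200) / (11) = -0.8782
  v = (2 - (2)·0.2636 - (3)·-0.4200) / (6) = 0.4555
  w = (3 - (-4)·0.2636 - (-4)·-0.6500) / (10) = 0.1454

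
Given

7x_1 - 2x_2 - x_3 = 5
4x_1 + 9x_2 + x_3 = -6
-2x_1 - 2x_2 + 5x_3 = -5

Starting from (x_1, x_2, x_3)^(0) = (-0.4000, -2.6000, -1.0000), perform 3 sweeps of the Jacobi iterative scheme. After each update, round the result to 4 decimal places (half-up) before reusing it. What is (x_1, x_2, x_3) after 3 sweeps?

(0.4412, -0.6610, -1.0216)

Iteration 1:
  x_1 = (5 - (-2)·-2.6000 - (-1)·-1.0000) / (7) = -0.1714
  x_2 = (-6 - (4)·-0.4000 - (1)·-1.0000) / (9) = -0.3778
  x_3 = (-5 - (-2)·-0.4000 - (-2)·-2.6000) / (5) = -2.2000
Iteration 2:
  x_1 = (5 - (-2)·-0.3778 - (-1)·-2.2000) / (7) = 0.2921
  x_2 = (-6 - (4)·-0.1714 - (1)·-2.2000) / (9) = -0.3460
  x_3 = (-5 - (-2)·-0.1714 - (-2)·-0.3778) / (5) = -1.2197
Iteration 3:
  x_1 = (5 - (-2)·-0.3460 - (-1)·-1.2197) / (7) = 0.4412
  x_2 = (-6 - (4)·0.2921 - (1)·-1.2197) / (9) = -0.6610
  x_3 = (-5 - (-2)·0.2921 - (-2)·-0.3460) / (5) = -1.0216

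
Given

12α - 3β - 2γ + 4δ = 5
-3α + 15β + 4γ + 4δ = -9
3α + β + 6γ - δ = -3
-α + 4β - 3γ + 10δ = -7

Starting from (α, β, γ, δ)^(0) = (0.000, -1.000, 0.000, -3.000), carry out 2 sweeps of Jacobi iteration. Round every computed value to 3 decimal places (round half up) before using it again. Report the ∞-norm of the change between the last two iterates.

Iteration 1:
  α = (5 - (-3)·-1.000 - (-2)·0.000 - (4)·-3.000) / (12) = 1.167
  β = (-9 - (-3)·0.000 - (4)·0.000 - (4)·-3.000) / (15) = 0.200
  γ = (-3 - (3)·0.000 - (1)·-1.000 - (-1)·-3.000) / (6) = -0.833
  δ = (-7 - (-1)·0.000 - (4)·-1.000 - (-3)·0.000) / (10) = -0.300
Iteration 2:
  α = (5 - (-3)·0.200 - (-2)·-0.833 - (4)·-0.300) / (12) = 0.428
  β = (-9 - (-3)·1.167 - (4)·-0.833 - (4)·-0.300) / (15) = -0.064
  γ = (-3 - (3)·1.167 - (1)·0.200 - (-1)·-0.300) / (6) = -1.167
  δ = (-7 - (-1)·1.167 - (4)·0.200 - (-3)·-0.833) / (10) = -0.913
Change: (-0.739, -0.264, -0.334, -0.613) → max |·| = 0.739

0.739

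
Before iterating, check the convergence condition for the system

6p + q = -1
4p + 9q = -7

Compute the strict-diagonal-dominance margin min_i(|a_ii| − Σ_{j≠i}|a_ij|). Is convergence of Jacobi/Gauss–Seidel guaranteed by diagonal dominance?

5

row 1: |6| − (1) = 5
row 2: |9| − (4) = 5
minimum over rows = 5 → strictly diagonally dominant (convergence guaranteed)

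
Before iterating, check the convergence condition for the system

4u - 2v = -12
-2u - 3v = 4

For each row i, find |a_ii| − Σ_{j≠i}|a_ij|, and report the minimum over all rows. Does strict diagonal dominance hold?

1

row 1: |4| − (2) = 2
row 2: |-3| − (2) = 1
minimum over rows = 1 → strictly diagonally dominant (convergence guaranteed)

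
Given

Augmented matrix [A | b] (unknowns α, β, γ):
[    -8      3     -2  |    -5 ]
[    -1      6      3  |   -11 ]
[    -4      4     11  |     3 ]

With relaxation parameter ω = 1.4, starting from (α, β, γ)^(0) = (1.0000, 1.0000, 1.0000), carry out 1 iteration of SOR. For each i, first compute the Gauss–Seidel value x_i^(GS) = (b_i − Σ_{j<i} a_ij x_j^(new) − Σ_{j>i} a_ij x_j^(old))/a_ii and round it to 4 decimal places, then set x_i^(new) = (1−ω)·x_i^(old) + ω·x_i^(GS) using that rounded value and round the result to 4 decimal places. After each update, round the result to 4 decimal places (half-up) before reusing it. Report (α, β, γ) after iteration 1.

(0.6500, -3.5150, 2.1022)

Iteration 1:
  α: GS value = (-5 - (3)·1.0000 - (-2)·1.0000) / (-8) = 0.7500;  α ← (1−ω)·1.0000 + ω·0.7500 = 0.6500
  β: GS value = (-11 - (-1)·0.6500 - (3)·1.0000) / (6) = -2.2250;  β ← (1−ω)·1.0000 + ω·-2.2250 = -3.5150
  γ: GS value = (3 - (-4)·0.6500 - (4)·-3.5150) / (11) = 1.7873;  γ ← (1−ω)·1.0000 + ω·1.7873 = 2.1022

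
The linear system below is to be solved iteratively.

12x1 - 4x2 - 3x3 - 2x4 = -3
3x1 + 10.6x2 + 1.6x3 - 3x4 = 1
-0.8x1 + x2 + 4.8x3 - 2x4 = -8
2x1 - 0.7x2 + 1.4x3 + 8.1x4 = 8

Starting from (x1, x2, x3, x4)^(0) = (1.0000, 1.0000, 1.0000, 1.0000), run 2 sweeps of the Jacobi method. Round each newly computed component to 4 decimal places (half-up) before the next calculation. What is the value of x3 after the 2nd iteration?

-1.2989

Iteration 1:
  x1 = (-3 - (-4)·1.0000 - (-3)·1.0000 - (-2)·1.0000) / (12) = 0.5000
  x2 = (1 - (3)·1.0000 - (1.6)·1.0000 - (-3)·1.0000) / (10.6) = -0.0566
  x3 = (-8 - (-0.8)·1.0000 - (1)·1.0000 - (-2)·1.0000) / (4.8) = -1.2917
  x4 = (8 - (2)·1.0000 - (-0.7)·1.0000 - (1.4)·1.0000) / (8.1) = 0.6543
Iteration 2:
  x1 = (-3 - (-4)·-0.0566 - (-3)·-1.2917 - (-2)·0.6543) / (12) = -0.4827
  x2 = (1 - (3)·0.5000 - (1.6)·-1.2917 - (-3)·0.6543) / (10.6) = 0.3330
  x3 = (-8 - (-0.8)·0.5000 - (1)·-0.0566 - (-2)·0.6543) / (4.8) = -1.2989
  x4 = (8 - (2)·0.5000 - (-0.7)·-0.0566 - (1.4)·-1.2917) / (8.1) = 1.0826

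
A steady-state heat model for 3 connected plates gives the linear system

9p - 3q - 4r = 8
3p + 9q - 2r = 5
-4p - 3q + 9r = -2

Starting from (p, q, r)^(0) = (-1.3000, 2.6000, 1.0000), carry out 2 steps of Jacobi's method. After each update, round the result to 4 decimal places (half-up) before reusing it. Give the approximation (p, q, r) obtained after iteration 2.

(1.3222, -0.1630, 1.1593)

Iteration 1:
  p = (8 - (-3)·2.6000 - (-4)·1.0000) / (9) = 2.2000
  q = (5 - (3)·-1.3000 - (-2)·1.0000) / (9) = 1.2111
  r = (-2 - (-4)·-1.3000 - (-3)·2.6000) / (9) = 0.0667
Iteration 2:
  p = (8 - (-3)·1.2111 - (-4)·0.0667) / (9) = 1.3222
  q = (5 - (3)·2.2000 - (-2)·0.0667) / (9) = -0.1630
  r = (-2 - (-4)·2.2000 - (-3)·1.2111) / (9) = 1.1593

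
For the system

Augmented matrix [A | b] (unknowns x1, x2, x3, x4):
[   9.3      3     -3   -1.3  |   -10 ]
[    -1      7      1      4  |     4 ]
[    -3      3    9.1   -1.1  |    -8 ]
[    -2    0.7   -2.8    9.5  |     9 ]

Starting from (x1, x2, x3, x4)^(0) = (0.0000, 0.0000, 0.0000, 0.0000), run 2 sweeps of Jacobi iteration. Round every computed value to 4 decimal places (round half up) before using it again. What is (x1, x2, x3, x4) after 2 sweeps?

(-1.4107, 0.0020, -1.3075, 0.4198)

Iteration 1:
  x1 = (-10 - (3)·0.0000 - (-3)·0.0000 - (-1.3)·0.0000) / (9.3) = -1.0753
  x2 = (4 - (-1)·0.0000 - (1)·0.0000 - (4)·0.0000) / (7) = 0.5714
  x3 = (-8 - (-3)·0.0000 - (3)·0.0000 - (-1.1)·0.0000) / (9.1) = -0.8791
  x4 = (9 - (-2)·0.0000 - (0.7)·0.0000 - (-2.8)·0.0000) / (9.5) = 0.9474
Iteration 2:
  x1 = (-10 - (3)·0.5714 - (-3)·-0.8791 - (-1.3)·0.9474) / (9.3) = -1.4107
  x2 = (4 - (-1)·-1.0753 - (1)·-0.8791 - (4)·0.9474) / (7) = 0.0020
  x3 = (-8 - (-3)·-1.0753 - (3)·0.5714 - (-1.1)·0.9474) / (9.1) = -1.3075
  x4 = (9 - (-2)·-1.0753 - (0.7)·0.5714 - (-2.8)·-0.8791) / (9.5) = 0.4198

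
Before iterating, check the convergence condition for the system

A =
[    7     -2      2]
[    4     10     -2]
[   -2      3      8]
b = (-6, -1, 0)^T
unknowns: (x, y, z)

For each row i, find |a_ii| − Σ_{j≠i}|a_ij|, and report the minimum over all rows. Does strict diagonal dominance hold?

row 1: |7| − (2+2) = 3
row 2: |10| − (4+2) = 4
row 3: |8| − (2+3) = 3
minimum over rows = 3 → strictly diagonally dominant (convergence guaranteed)

3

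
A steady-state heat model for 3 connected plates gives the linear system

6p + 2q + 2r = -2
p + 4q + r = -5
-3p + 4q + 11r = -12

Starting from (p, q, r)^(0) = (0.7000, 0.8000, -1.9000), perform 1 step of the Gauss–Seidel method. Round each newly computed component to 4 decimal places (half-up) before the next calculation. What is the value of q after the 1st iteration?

-0.7833

Iteration 1:
  p = (-2 - (2)·0.8000 - (2)·-1.9000) / (6) = 0.0333
  q = (-5 - (1)·0.0333 - (1)·-1.9000) / (4) = -0.7833
  r = (-12 - (-3)·0.0333 - (4)·-0.7833) / (11) = -0.7970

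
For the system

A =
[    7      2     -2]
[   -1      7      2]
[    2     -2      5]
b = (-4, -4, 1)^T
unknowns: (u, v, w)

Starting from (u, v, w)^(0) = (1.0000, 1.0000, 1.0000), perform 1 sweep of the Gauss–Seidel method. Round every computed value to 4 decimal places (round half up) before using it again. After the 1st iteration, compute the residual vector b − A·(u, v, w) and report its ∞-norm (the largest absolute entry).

1.9834

Iteration 1:
  u = (-4 - (2)·1.0000 - (-2)·1.0000) / (7) = -0.5714
  v = (-4 - (-1)·-0.5714 - (2)·1.0000) / (7) = -0.9388
  w = (1 - (2)·-0.5714 - (-2)·-0.9388) / (5) = 0.0530
Residual b − A·x = (1.9834, 1.8942, 0.0002); ∞-norm = 1.9834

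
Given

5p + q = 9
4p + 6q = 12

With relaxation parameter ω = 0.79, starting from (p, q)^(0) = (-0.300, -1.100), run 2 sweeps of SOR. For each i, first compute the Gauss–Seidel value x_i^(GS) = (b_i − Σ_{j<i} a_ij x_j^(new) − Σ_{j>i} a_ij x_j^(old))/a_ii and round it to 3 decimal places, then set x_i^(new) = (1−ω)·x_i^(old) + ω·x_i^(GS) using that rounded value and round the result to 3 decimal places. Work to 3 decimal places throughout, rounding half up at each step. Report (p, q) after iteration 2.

Iteration 1:
  p: GS value = (9 - (1)·-1.100) / (5) = 2.020;  p ← (1−ω)·-0.300 + ω·2.020 = 1.533
  q: GS value = (12 - (4)·1.533) / (6) = 0.978;  q ← (1−ω)·-1.100 + ω·0.978 = 0.542
Iteration 2:
  p: GS value = (9 - (1)·0.542) / (5) = 1.692;  p ← (1−ω)·1.533 + ω·1.692 = 1.659
  q: GS value = (12 - (4)·1.659) / (6) = 0.894;  q ← (1−ω)·0.542 + ω·0.894 = 0.820

(1.659, 0.820)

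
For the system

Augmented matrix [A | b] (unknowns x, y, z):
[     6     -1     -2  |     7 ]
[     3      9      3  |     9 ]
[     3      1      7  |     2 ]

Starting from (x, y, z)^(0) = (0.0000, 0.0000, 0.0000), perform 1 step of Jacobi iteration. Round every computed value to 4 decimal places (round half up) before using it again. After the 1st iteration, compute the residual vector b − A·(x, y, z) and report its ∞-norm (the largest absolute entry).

4.5000

Iteration 1:
  x = (7 - (-1)·0.0000 - (-2)·0.0000) / (6) = 1.1667
  y = (9 - (3)·0.0000 - (3)·0.0000) / (9) = 1.0000
  z = (2 - (3)·0.0000 - (1)·0.0000) / (7) = 0.2857
Residual b − A·x = (1.5712, -4.3572, -4.5000); ∞-norm = 4.5000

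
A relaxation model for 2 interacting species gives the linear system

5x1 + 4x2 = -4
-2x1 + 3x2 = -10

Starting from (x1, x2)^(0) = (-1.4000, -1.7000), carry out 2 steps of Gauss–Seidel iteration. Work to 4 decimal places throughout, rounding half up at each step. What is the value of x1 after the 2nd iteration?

Iteration 1:
  x1 = (-4 - (4)·-1.7000) / (5) = 0.5600
  x2 = (-10 - (-2)·0.5600) / (3) = -2.9600
Iteration 2:
  x1 = (-4 - (4)·-2.9600) / (5) = 1.5680
  x2 = (-10 - (-2)·1.5680) / (3) = -2.2880

1.5680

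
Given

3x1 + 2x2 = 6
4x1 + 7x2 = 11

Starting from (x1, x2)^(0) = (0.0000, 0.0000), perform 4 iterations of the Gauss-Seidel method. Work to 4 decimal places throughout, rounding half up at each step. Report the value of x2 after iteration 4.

0.6777

Iteration 1:
  x1 = (6 - (2)·0.0000) / (3) = 2.0000
  x2 = (11 - (4)·2.0000) / (7) = 0.4286
Iteration 2:
  x1 = (6 - (2)·0.4286) / (3) = 1.7143
  x2 = (11 - (4)·1.7143) / (7) = 0.5918
Iteration 3:
  x1 = (6 - (2)·0.5918) / (3) = 1.6055
  x2 = (11 - (4)·1.6055) / (7) = 0.6540
Iteration 4:
  x1 = (6 - (2)·0.6540) / (3) = 1.5640
  x2 = (11 - (4)·1.5640) / (7) = 0.6777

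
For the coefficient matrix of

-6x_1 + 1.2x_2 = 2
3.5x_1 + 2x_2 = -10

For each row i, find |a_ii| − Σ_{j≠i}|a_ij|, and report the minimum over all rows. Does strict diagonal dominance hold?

row 1: |-6| − (1.2) = 4.8
row 2: |2| − (3.5) = -1.5
minimum over rows = -1.5 → not strictly diagonally dominant

-1.5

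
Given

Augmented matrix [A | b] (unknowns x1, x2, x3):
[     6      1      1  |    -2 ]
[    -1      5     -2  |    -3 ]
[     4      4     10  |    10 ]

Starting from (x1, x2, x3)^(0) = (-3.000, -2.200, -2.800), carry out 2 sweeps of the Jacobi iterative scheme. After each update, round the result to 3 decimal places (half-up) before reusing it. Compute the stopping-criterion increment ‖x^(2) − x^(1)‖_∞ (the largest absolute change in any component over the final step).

Iteration 1:
  x1 = (-2 - (1)·-2.200 - (1)·-2.800) / (6) = 0.500
  x2 = (-3 - (-1)·-3.000 - (-2)·-2.800) / (5) = -2.320
  x3 = (10 - (4)·-3.000 - (4)·-2.200) / (10) = 3.080
Iteration 2:
  x1 = (-2 - (1)·-2.320 - (1)·3.080) / (6) = -0.460
  x2 = (-3 - (-1)·0.500 - (-2)·3.080) / (5) = 0.732
  x3 = (10 - (4)·0.500 - (4)·-2.320) / (10) = 1.728
Change: (-0.960, 3.052, -1.352) → max |·| = 3.052

3.052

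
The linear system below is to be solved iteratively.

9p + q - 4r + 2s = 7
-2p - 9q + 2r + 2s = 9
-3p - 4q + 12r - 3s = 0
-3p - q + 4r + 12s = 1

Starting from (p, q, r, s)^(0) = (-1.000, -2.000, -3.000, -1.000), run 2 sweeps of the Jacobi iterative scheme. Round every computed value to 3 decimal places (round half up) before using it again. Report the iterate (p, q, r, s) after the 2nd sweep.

(0.296, -1.086, -0.417, 0.306)

Iteration 1:
  p = (7 - (1)·-2.000 - (-4)·-3.000 - (2)·-1.000) / (9) = -0.111
  q = (9 - (-2)·-1.000 - (2)·-3.000 - (2)·-1.000) / (-9) = -1.667
  r = (0 - (-3)·-1.000 - (-4)·-2.000 - (-3)·-1.000) / (12) = -1.167
  s = (1 - (-3)·-1.000 - (-1)·-2.000 - (4)·-3.000) / (12) = 0.667
Iteration 2:
  p = (7 - (1)·-1.667 - (-4)·-1.167 - (2)·0.667) / (9) = 0.296
  q = (9 - (-2)·-0.111 - (2)·-1.167 - (2)·0.667) / (-9) = -1.086
  r = (0 - (-3)·-0.111 - (-4)·-1.667 - (-3)·0.667) / (12) = -0.417
  s = (1 - (-3)·-0.111 - (-1)·-1.667 - (4)·-1.167) / (12) = 0.306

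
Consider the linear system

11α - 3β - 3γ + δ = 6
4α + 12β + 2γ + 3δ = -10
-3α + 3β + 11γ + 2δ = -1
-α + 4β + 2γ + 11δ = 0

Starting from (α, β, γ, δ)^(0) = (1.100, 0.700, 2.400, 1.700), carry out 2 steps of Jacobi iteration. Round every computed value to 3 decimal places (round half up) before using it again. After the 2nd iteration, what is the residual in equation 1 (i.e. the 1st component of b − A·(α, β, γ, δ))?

5.021

Iteration 1:
  α = (6 - (-3)·0.700 - (-3)·2.400 - (1)·1.700) / (11) = 1.236
  β = (-10 - (4)·1.100 - (2)·2.400 - (3)·1.700) / (12) = -2.025
  γ = (-1 - (-3)·1.100 - (3)·0.700 - (2)·1.700) / (11) = -0.291
  δ = (0 - (-1)·1.100 - (4)·0.700 - (2)·2.400) / (11) = -0.591
Iteration 2:
  α = (6 - (-3)·-2.025 - (-3)·-0.291 - (1)·-0.591) / (11) = -0.032
  β = (-10 - (4)·1.236 - (2)·-0.291 - (3)·-0.591) / (12) = -1.049
  γ = (-1 - (-3)·1.236 - (3)·-2.025 - (2)·-0.591) / (11) = 0.906
  δ = (0 - (-1)·1.236 - (4)·-2.025 - (2)·-0.291) / (11) = 0.902
Residual b − A·x = (5.021, -1.802, -9.719, -7.570)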